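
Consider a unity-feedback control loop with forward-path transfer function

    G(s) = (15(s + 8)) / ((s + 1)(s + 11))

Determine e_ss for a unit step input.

G(s) has no poles at the origin.
This is a Type 0 system. Kp = lim_{s→0} G(s) = 120/11.
e_ss = 1/(1 + Kp) = 1/(1 + 120/11) = 11/131 ≈ 0.08397.

e_ss = 0.08397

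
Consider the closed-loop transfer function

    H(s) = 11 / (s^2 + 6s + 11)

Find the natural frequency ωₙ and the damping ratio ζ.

ωₙ ≈ 3.317 rad/s, ζ ≈ 0.9045

Compare the denominator to the standard form s^2 + 2ζωₙs + ωₙ².
ωₙ² = 11, so ωₙ = √11 ≈ 3.317 rad/s.
2ζωₙ = 6, so ζ = 6/(2·√11) ≈ 0.9045.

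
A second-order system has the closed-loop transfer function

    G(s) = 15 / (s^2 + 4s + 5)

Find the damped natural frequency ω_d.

ω_d = 1 rad/s

Comparing s^2 + 4s + 5 to s^2 + 2ζωₙs + ωₙ²: ωₙ = √5 ≈ 2.236 rad/s and ζ = 4/(2·√5) ≈ 0.8944.
ζωₙ = 4/2 = 2, so ω_d = ωₙ√(1−ζ²) = √(ωₙ² − (ζωₙ)²) = √(5 − 2²) = √1 = 1 rad/s.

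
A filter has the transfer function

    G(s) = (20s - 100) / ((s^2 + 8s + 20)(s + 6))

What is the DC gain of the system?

G(0) = -5/6 ≈ -0.8333

Set s = 0: G(0) = (-100) / (120) = -5/6.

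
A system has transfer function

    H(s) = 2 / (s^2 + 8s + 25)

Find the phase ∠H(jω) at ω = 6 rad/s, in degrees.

∠H(j6) ≈ -102.9°

At s = j6: numerator = 2, denominator = -11 + j48.
∠H = ∠num − ∠den = 0° − (102.91°) = -102.9°.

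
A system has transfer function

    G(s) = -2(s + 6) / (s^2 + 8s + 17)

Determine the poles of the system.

s = -4 + j, -4 - j

The poles are the roots of the denominator s^2 + 8s + 17 = 0.
Using the quadratic formula: s = (-8 ± √(-4))/2 = -4 ± 1j.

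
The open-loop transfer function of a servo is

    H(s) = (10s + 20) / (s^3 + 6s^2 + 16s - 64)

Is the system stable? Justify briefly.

The denominator s^3 + 6s^2 + 16s - 64 factors as (s^2 + 8s + 32)(s - 2), giving poles at s = -4 ± 4j, 2.
Since the pole(s) at s = 2 lie in the right half-plane, the system is unstable.

unstable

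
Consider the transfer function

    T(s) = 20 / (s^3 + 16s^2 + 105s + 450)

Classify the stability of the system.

The denominator s^3 + 16s^2 + 105s + 450 factors as (s^2 + 6s + 45)(s + 10), giving poles at s = -3 ± 6j, -10.
Since all poles lie strictly in the left half-plane, the system is stable.

stable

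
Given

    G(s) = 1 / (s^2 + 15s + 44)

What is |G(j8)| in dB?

|G(j8)|_dB ≈ -41.7 dB

Substitute s = j8: numerator = 1, denominator = -20 + j120.
|G(j8)| = |1| / |-20 + j120| = 1 / 121.66 ≈ 0.008220.
In decibels: 20·log₁₀(0.008220) ≈ -41.7 dB.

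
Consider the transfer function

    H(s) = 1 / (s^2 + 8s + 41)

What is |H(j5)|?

Substitute s = j5: numerator = 1, denominator = 16 + j40.
|H(j5)| = |1| / |16 + j40| = 1 / 43.081 ≈ 0.02321.

|H(j5)| ≈ 0.02321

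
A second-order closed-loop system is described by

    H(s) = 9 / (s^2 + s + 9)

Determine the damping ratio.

ζ ≈ 0.1667

Compare the denominator to the standard form s^2 + 2ζωₙs + ωₙ².
ωₙ² = 9, so ωₙ = 3 rad/s.
2ζωₙ = 1, so ζ = 1/(2·3) ≈ 0.1667.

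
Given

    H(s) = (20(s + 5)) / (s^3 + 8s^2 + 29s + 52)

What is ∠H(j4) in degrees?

At s = j4: numerator = 100 + j80, denominator = -76 + j52.
∠H = ∠num − ∠den = 38.660° − (145.62°) = -107.0°.

∠H(j4) ≈ -107.0°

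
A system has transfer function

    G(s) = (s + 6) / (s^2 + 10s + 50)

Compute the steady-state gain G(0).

Set s = 0: G(0) = (6) / (50) = 3/25.

G(0) = 3/25 ≈ 0.1200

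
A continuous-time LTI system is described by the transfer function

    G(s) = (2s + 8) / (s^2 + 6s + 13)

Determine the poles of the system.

s = -3 + 2j, -3 - 2j

The poles are the roots of the denominator s^2 + 6s + 13 = 0.
Using the quadratic formula: s = (-6 ± √(-16))/2 = -3 ± 2j.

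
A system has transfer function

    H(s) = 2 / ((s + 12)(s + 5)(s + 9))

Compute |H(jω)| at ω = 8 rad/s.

Substitute s = j8: numerator = 2, denominator = -1124 + j1192.
|H(j8)| = |2| / |-1124 + j1192| = 2 / 1638.4 ≈ 0.001221.

|H(j8)| ≈ 0.001221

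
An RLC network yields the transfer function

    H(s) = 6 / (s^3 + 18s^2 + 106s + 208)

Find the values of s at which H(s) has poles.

The poles are the roots of the denominator s^3 + 18s^2 + 106s + 208 = 0.
Trying s = -8: the polynomial evaluates to 0, so (s + 8) is a factor.
Dividing out leaves s^2 + 10s + 26 = 0.
The quadratic formula then gives s = -5 ± 1j.

s = -8, -5 + j, -5 - j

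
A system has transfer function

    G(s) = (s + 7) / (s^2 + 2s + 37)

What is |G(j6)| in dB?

Substitute s = j6: numerator = 7 + j6, denominator = 1 + j12.
|G(j6)| = |7 + j6| / |1 + j12| = 9.2195 / 12.042 ≈ 0.7656.
In decibels: 20·log₁₀(0.7656) ≈ -2.32 dB.

|G(j6)|_dB ≈ -2.32 dB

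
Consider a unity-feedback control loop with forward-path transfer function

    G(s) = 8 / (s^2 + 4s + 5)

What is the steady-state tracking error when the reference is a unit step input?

G(s) has no poles at the origin.
This is a Type 0 system. Kp = lim_{s→0} G(s) = 8/5.
e_ss = 1/(1 + Kp) = 1/(1 + 8/5) = 5/13 ≈ 0.3846.

e_ss = 0.3846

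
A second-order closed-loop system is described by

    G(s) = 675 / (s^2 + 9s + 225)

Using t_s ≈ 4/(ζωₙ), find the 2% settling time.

t_s ≈ 0.8889 s

Comparing s^2 + 9s + 225 to s^2 + 2ζωₙs + ωₙ²: ωₙ = 15 rad/s and ζ = 9/(2·15) = 0.3.
ζωₙ = 9/2 = 4.5, so t_s ≈ 4/(ζωₙ) = 4/4.5 ≈ 0.8889 s.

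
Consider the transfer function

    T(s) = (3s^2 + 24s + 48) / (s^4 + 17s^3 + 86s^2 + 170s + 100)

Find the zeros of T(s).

Set the numerator to zero: 3s^2 + 24s + 48 = 0, i.e. 3·(s^2 + 8s + 16) = 0.
Factoring: (s + 4)^2 = 0.

s = -4, -4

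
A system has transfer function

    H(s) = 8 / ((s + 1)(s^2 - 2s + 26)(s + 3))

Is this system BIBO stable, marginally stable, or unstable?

The poles can be read from the denominator factors: s = -1, 1 + 5j, 1 - 5j, -3.
Since the pole(s) at s = 1 + 5j, 1 - 5j lie in the right half-plane, the system is unstable.

unstable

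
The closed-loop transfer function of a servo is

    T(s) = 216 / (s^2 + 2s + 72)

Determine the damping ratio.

Compare the denominator to the standard form s^2 + 2ζωₙs + ωₙ².
ωₙ² = 72, so ωₙ = √72 ≈ 8.485 rad/s.
2ζωₙ = 2, so ζ = 2/(2·√72) ≈ 0.1179.

ζ ≈ 0.1179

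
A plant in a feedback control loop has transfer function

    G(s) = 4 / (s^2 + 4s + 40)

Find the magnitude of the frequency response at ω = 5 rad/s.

|G(j5)| = 0.1600

Substitute s = j5: numerator = 4, denominator = 15 + j20.
|G(j5)| = |4| / |15 + j20| = 4 / 25 = 0.1600.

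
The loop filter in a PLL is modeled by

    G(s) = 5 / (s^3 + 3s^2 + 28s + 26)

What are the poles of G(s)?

s = -1 ± 5j, -1

The poles are the roots of the denominator s^3 + 3s^2 + 28s + 26 = 0.
Trying s = -1: the polynomial evaluates to 0, so (s + 1) is a factor.
Dividing out leaves s^2 + 2s + 26 = 0.
The quadratic formula then gives s = -1 ± 5j.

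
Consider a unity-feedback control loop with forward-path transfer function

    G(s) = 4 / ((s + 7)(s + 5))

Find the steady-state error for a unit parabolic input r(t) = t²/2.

e_ss = ∞

G(s) has no poles at the origin.
This is a Type 0 system; Ka = lim_{s→0} s^2·G(s) = 0, so the steady-state error for a parabola input is infinite.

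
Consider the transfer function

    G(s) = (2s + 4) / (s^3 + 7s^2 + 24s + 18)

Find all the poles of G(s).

s = -3 ± 3j, -1

The poles are the roots of the denominator s^3 + 7s^2 + 24s + 18 = 0.
Trying s = -1: the polynomial evaluates to 0, so (s + 1) is a factor.
Dividing out leaves s^2 + 6s + 18 = 0.
The quadratic formula then gives s = -3 ± 3j.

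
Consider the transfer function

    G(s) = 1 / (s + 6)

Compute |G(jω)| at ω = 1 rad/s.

|G(j1)| ≈ 0.1644

Substitute s = j1: numerator = 1, denominator = 6 + j1.
|G(j1)| = |1| / |6 + j1| = 1 / 6.0828 ≈ 0.1644.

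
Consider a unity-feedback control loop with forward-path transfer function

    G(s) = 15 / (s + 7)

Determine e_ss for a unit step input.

e_ss = 0.3182

G(s) has no poles at the origin.
This is a Type 0 system. Kp = lim_{s→0} G(s) = 15/7.
e_ss = 1/(1 + Kp) = 1/(1 + 15/7) = 7/22 ≈ 0.3182.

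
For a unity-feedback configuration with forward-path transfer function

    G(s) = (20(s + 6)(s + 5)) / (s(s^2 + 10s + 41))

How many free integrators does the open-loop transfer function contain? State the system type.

The denominator has 1 factor of s at the origin (free integrator), so this is a Type 1 system.

Type 1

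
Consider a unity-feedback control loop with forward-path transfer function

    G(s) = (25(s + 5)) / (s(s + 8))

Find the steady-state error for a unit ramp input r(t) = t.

G(s) has one pole at the origin.
This is a Type 1 system. Kv = lim_{s→0} s·G(s) = 125/8.
e_ss = 1/Kv = 1/(125/8) = 8/125 ≈ 0.06400.

e_ss = 0.06400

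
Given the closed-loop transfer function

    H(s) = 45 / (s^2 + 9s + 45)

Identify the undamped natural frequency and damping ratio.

ωₙ ≈ 6.708 rad/s, ζ ≈ 0.6708

Compare the denominator to the standard form s^2 + 2ζωₙs + ωₙ².
ωₙ² = 45, so ωₙ = √45 ≈ 6.708 rad/s.
2ζωₙ = 9, so ζ = 9/(2·√45) ≈ 0.6708.
With ζ = 0.6708 the response is underdamped.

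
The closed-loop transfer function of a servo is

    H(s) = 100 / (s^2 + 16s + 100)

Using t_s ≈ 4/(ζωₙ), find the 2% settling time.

t_s ≈ 0.5000 s

Comparing s^2 + 16s + 100 to s^2 + 2ζωₙs + ωₙ²: ωₙ = 10 rad/s and ζ = 16/(2·10) = 0.8.
ζωₙ = 16/2 = 8, so t_s ≈ 4/(ζωₙ) = 4/8 = 0.5000 s.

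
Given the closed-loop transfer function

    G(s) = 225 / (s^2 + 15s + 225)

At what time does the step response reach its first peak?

t_p ≈ 0.2418 s

Comparing s^2 + 15s + 225 to s^2 + 2ζωₙs + ωₙ²: ωₙ = 15 rad/s and ζ = 15/(2·15) = 0.5.
ζωₙ = 15/2 = 7.5, so ω_d = ωₙ√(1−ζ²) = √(ωₙ² − (ζωₙ)²) = √(225 − 7.5²) = √168.75 ≈ 12.99 rad/s.
t_p = π/ω_d = π/12.99 ≈ 0.2418 s.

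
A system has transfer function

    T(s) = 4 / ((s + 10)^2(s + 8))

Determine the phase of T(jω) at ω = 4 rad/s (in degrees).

∠T(j4) ≈ -70.17°

At s = j4: numerator = 4, denominator = 352 + j976.
∠T = ∠num − ∠den = 0° − (70.168°) = -70.17°.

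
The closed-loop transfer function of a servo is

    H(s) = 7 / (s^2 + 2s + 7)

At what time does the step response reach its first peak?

Comparing s^2 + 2s + 7 to s^2 + 2ζωₙs + ωₙ²: ωₙ = √7 ≈ 2.646 rad/s and ζ = 2/(2·√7) ≈ 0.3780.
ζωₙ = 2/2 = 1, so ω_d = ωₙ√(1−ζ²) = √(ωₙ² − (ζωₙ)²) = √(7 − 1²) = √6 ≈ 2.449 rad/s.
t_p = π/ω_d = π/2.449 ≈ 1.283 s.

t_p ≈ 1.283 s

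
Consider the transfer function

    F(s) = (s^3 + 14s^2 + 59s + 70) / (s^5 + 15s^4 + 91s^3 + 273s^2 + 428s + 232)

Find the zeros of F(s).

s = -2, -7, -5

Set the numerator to zero: s^3 + 14s^2 + 59s + 70 = 0.
Factoring: (s + 2)(s + 7)(s + 5) = 0.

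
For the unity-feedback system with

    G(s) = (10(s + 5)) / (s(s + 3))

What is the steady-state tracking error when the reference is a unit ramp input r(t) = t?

G(s) has one pole at the origin.
This is a Type 1 system. Kv = lim_{s→0} s·G(s) = 50/3.
e_ss = 1/Kv = 1/(50/3) = 3/50 ≈ 0.06000.

e_ss = 0.06000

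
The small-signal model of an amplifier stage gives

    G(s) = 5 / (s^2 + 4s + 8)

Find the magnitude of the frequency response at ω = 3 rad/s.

|G(j3)| ≈ 0.4152

Substitute s = j3: numerator = 5, denominator = -1 + j12.
|G(j3)| = |5| / |-1 + j12| = 5 / 12.042 ≈ 0.4152.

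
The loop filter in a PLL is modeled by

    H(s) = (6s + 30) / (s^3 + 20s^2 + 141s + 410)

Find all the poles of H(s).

The poles are the roots of the denominator s^3 + 20s^2 + 141s + 410 = 0.
Trying s = -10: the polynomial evaluates to 0, so (s + 10) is a factor.
Dividing out leaves s^2 + 10s + 41 = 0.
The quadratic formula then gives s = -5 ± 4j.

s = -5 ± 4j, -10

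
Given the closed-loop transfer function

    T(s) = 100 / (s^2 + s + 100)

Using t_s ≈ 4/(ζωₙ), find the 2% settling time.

Comparing s^2 + s + 100 to s^2 + 2ζωₙs + ωₙ²: ωₙ = 10 rad/s and ζ = 1/(2·10) = 0.05.
ζωₙ = 1/2 = 0.5, so t_s ≈ 4/(ζωₙ) = 4/0.5 = 8 s.

t_s ≈ 8 s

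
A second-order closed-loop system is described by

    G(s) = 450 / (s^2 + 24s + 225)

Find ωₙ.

ωₙ = 15 rad/s

Compare the denominator to the standard form s^2 + 2ζωₙs + ωₙ².
ωₙ² = 225, so ωₙ = 15 rad/s.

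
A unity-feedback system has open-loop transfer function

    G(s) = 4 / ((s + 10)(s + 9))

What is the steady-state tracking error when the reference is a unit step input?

G(s) has no poles at the origin.
This is a Type 0 system. Kp = lim_{s→0} G(s) = 4/90 = 2/45.
e_ss = 1/(1 + Kp) = 1/(1 + 2/45) = 45/47 ≈ 0.9574.

e_ss = 0.9574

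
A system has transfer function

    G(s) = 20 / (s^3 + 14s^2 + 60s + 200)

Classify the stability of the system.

stable

The denominator s^3 + 14s^2 + 60s + 200 factors as (s^2 + 4s + 20)(s + 10), giving poles at s = -2 ± 4j, -10.
Since all poles lie strictly in the left half-plane, the system is stable.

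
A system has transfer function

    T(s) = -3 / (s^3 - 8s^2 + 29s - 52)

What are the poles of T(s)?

The poles are the roots of the denominator s^3 - 8s^2 + 29s - 52 = 0.
Trying s = 4: the polynomial evaluates to 0, so (s - 4) is a factor.
Dividing out leaves s^2 - 4s + 13 = 0.
The quadratic formula then gives s = 2 ± 3j.

s = 2 + 3j, 2 - 3j, 4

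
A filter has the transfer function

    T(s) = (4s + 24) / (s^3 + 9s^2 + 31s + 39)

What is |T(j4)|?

Substitute s = j4: numerator = 24 + j16, denominator = -105 + j60.
|T(j4)| = |24 + j16| / |-105 + j60| = 28.844 / 120.93 ≈ 0.2385.

|T(j4)| ≈ 0.2385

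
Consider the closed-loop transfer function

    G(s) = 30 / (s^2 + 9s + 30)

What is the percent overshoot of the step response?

%OS ≈ 1.08%

Comparing s^2 + 9s + 30 to s^2 + 2ζωₙs + ωₙ²: ωₙ = √30 ≈ 5.477 rad/s and ζ = 9/(2·√30) ≈ 0.8216.
%OS = 100·exp(−πζ/√(1−ζ²)) = 100·exp(−π·0.8216/√(1−0.8216²)) ≈ 1.08%.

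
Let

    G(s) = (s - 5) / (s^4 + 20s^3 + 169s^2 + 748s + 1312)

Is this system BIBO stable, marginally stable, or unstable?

The denominator s^4 + 20s^3 + 169s^2 + 748s + 1312 factors as (s + 8)(s + 4)(s^2 + 8s + 41), giving poles at s = -8, -4, -4 + 5j, -4 - 5j.
Since all poles lie strictly in the left half-plane, the system is stable.

stable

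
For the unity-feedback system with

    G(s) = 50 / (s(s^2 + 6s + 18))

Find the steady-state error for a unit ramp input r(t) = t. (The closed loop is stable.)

G(s) has one pole at the origin.
This is a Type 1 system. Kv = lim_{s→0} s·G(s) = 50/18 = 25/9.
e_ss = 1/Kv = 1/(25/9) = 9/25 ≈ 0.3600.

e_ss = 0.3600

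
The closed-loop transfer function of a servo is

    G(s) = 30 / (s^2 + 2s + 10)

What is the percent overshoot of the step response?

Comparing s^2 + 2s + 10 to s^2 + 2ζωₙs + ωₙ²: ωₙ = √10 ≈ 3.162 rad/s and ζ = 2/(2·√10) ≈ 0.3162.
%OS = 100·exp(−πζ/√(1−ζ²)) = 100·exp(−π·0.3162/√(1−0.3162²)) ≈ 35.1%.

%OS ≈ 35.1%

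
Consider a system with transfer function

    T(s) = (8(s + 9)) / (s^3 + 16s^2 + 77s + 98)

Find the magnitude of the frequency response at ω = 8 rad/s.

|T(j8)| ≈ 0.1034

Substitute s = j8: numerator = 72 + j64, denominator = -926 + j104.
|T(j8)| = |72 + j64| / |-926 + j104| = 96.333 / 931.82 ≈ 0.1034.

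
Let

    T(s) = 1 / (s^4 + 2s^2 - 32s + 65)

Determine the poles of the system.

s = 2 ± j, -2 ± 3j

The poles are the roots of the denominator s^4 + 2s^2 - 32s + 65 = 0.
No real roots exist; factor into two real quadratics: (s^2 - 4s + 5)(s^2 + 4s + 13) = 0.
Each quadratic gives a conjugate pair via the quadratic formula.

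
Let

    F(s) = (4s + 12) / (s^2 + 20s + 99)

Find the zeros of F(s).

Set the numerator to zero: 4s + 12 = 0, i.e. 4·(s + 3) = 0.
So s = -3.

s = -3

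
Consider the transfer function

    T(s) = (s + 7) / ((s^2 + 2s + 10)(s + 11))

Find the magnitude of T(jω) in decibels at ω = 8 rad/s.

Substitute s = j8: numerator = 7 + j8, denominator = -722 - j256.
|T(j8)| = |7 + j8| / |-722 - j256| = 10.630 / 766.04 ≈ 0.01388.
In decibels: 20·log₁₀(0.01388) ≈ -37.2 dB.

|T(j8)|_dB ≈ -37.2 dB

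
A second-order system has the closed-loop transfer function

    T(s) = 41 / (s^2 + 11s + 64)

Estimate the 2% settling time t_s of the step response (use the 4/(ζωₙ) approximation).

Comparing s^2 + 11s + 64 to s^2 + 2ζωₙs + ωₙ²: ωₙ = 8 rad/s and ζ = 11/(2·8) = 0.6875.
ζωₙ = 11/2 = 5.5, so t_s ≈ 4/(ζωₙ) = 4/5.5 ≈ 0.7273 s.

t_s ≈ 0.7273 s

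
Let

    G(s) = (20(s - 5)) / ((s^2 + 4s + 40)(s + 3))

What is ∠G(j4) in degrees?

∠G(j4) ≈ 54.52°

At s = j4: numerator = -100 + j80, denominator = 8 + j144.
∠G = ∠num − ∠den = 141.34° − (86.820°) = 54.52°.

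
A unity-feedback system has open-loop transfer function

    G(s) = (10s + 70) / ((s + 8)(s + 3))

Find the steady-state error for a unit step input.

e_ss = 0.2553

G(s) has no poles at the origin.
This is a Type 0 system. Kp = lim_{s→0} G(s) = 70/24 = 35/12.
e_ss = 1/(1 + Kp) = 1/(1 + 35/12) = 12/47 ≈ 0.2553.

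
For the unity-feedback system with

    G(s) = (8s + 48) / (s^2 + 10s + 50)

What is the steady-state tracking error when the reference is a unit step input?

e_ss = 0.5102

G(s) has no poles at the origin.
This is a Type 0 system. Kp = lim_{s→0} G(s) = 48/50 = 24/25.
e_ss = 1/(1 + Kp) = 1/(1 + 24/25) = 25/49 ≈ 0.5102.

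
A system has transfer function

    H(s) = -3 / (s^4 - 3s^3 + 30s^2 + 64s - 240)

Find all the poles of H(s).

The poles are the roots of the denominator s^4 - 3s^3 + 30s^2 + 64s - 240 = 0.
Trying s = -3: the polynomial evaluates to 0, so (s + 3) is a factor.
Dividing out leaves s^3 - 6s^2 + 48s - 80 = 0.
This factors further as (s^2 - 4s + 40)(s - 2) = 0.

s = -3, 2 ± 6j, 2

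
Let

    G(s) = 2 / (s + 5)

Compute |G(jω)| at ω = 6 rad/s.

|G(j6)| ≈ 0.2561

Substitute s = j6: numerator = 2, denominator = 5 + j6.
|G(j6)| = |2| / |5 + j6| = 2 / 7.8102 ≈ 0.2561.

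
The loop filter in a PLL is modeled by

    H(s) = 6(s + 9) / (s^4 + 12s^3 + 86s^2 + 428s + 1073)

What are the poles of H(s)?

The poles are the roots of the denominator s^4 + 12s^3 + 86s^2 + 428s + 1073 = 0.
No real roots exist; factor into two real quadratics: (s^2 + 2s + 37)(s^2 + 10s + 29) = 0.
Each quadratic gives a conjugate pair via the quadratic formula.

s = -1 ± 6j, -5 ± 2j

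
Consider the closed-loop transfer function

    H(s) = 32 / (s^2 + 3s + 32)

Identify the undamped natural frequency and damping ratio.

ωₙ ≈ 5.657 rad/s, ζ ≈ 0.2652

Compare the denominator to the standard form s^2 + 2ζωₙs + ωₙ².
ωₙ² = 32, so ωₙ = √32 ≈ 5.657 rad/s.
2ζωₙ = 3, so ζ = 3/(2·√32) ≈ 0.2652.
With ζ = 0.2652 the response is underdamped.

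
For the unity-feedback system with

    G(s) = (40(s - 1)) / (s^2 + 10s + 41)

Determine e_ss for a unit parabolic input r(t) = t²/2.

e_ss = ∞

G(s) has no poles at the origin.
This is a Type 0 system; Ka = lim_{s→0} s^2·G(s) = 0, so the steady-state error for a parabola input is infinite.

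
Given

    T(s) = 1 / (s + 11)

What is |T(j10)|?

|T(j10)| ≈ 0.06727

Substitute s = j10: numerator = 1, denominator = 11 + j10.
|T(j10)| = |1| / |11 + j10| = 1 / 14.866 ≈ 0.06727.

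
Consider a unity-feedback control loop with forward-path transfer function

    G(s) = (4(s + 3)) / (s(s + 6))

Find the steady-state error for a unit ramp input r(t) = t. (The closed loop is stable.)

G(s) has one pole at the origin.
This is a Type 1 system. Kv = lim_{s→0} s·G(s) = 12/6 = 2.
e_ss = 1/Kv = 1/(2) = 1/2 ≈ 0.5000.

e_ss = 0.5000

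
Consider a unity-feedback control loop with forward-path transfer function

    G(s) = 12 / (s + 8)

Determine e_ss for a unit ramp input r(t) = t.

G(s) has no poles at the origin.
This is a Type 0 system; Kv = lim_{s→0} s·G(s) = 0, so the steady-state error for a ramp input is infinite.

e_ss = ∞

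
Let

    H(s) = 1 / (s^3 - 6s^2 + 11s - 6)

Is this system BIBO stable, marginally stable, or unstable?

unstable

The denominator s^3 - 6s^2 + 11s - 6 factors as (s - 1)(s - 2)(s - 3), giving poles at s = 1, 2, 3.
Since the pole(s) at s = 1, 2, 3 lie in the right half-plane, the system is unstable.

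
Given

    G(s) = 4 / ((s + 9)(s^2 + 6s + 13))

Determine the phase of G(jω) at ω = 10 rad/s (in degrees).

At s = j10: numerator = 4, denominator = -1383 - j330.
∠G = ∠num − ∠den = 0° − (-166.58°) = 166.6°.

∠G(j10) ≈ 166.6°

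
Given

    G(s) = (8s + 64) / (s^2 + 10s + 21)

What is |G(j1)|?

|G(j1)| ≈ 2.884

Substitute s = j1: numerator = 64 + j8, denominator = 20 + j10.
|G(j1)| = |64 + j8| / |20 + j10| = 64.498 / 22.361 ≈ 2.884.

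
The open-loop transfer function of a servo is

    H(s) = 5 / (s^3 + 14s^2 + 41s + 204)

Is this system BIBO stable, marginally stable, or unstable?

The denominator s^3 + 14s^2 + 41s + 204 factors as (s^2 + 2s + 17)(s + 12), giving poles at s = -1 ± 4j, -12.
Since all poles lie strictly in the left half-plane, the system is stable.

stable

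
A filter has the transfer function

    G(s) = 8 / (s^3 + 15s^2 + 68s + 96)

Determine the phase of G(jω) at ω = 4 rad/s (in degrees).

At s = j4: numerator = 8, denominator = -144 + j208.
∠G = ∠num − ∠den = 0° − (124.70°) = -124.7°.

∠G(j4) ≈ -124.7°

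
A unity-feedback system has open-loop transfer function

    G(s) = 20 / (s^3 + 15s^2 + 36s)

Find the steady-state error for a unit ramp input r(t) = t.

G(s) has one pole at the origin.
This is a Type 1 system. Kv = lim_{s→0} s·G(s) = 20/36 = 5/9.
e_ss = 1/Kv = 1/(5/9) = 9/5 ≈ 1.800.

e_ss = 1.800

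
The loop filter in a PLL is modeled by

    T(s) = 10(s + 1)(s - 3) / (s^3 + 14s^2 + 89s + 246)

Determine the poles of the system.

The poles are the roots of the denominator s^3 + 14s^2 + 89s + 246 = 0.
Trying s = -6: the polynomial evaluates to 0, so (s + 6) is a factor.
Dividing out leaves s^2 + 8s + 41 = 0.
The quadratic formula then gives s = -4 ± 5j.

s = -4 ± 5j, -6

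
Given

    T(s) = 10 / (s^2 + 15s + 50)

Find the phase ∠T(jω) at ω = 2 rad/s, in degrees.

∠T(j2) ≈ -33.11°

At s = j2: numerator = 10, denominator = 46 + j30.
∠T = ∠num − ∠den = 0° − (33.111°) = -33.11°.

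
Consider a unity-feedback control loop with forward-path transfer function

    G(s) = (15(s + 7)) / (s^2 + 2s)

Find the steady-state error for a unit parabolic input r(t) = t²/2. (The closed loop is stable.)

e_ss = ∞

G(s) has one pole at the origin.
This is a Type 1 system; Ka = lim_{s→0} s^2·G(s) = 0, so the steady-state error for a parabola input is infinite.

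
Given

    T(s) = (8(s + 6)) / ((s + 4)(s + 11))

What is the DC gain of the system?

At s = 0 each factor (s + a) contributes a and each (s^2 + bs + c) contributes c.
T(0) = 8·(6) / ((4) · (11)) = 48/44 = 12/11.

T(0) = 12/11 ≈ 1.091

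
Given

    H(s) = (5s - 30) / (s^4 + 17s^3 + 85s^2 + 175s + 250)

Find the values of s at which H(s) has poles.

The poles are the roots of the denominator s^4 + 17s^3 + 85s^2 + 175s + 250 = 0.
Trying s = -5: the polynomial evaluates to 0, so (s + 5) is a factor.
Dividing out leaves s^3 + 12s^2 + 25s + 50 = 0.
This factors further as (s^2 + 2s + 5)(s + 10) = 0.

s = -1 ± 2j, -5, -10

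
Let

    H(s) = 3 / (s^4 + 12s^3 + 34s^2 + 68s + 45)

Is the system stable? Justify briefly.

stable

The denominator s^4 + 12s^3 + 34s^2 + 68s + 45 factors as (s + 9)(s + 1)(s^2 + 2s + 5), giving poles at s = -9, -1, -1 ± 2j.
Since all poles lie strictly in the left half-plane, the system is stable.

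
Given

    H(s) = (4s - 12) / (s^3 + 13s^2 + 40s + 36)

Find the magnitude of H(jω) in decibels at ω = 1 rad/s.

Substitute s = j1: numerator = -12 + j4, denominator = 23 + j39.
|H(j1)| = |-12 + j4| / |23 + j39| = 12.649 / 45.277 ≈ 0.2794.
In decibels: 20·log₁₀(0.2794) ≈ -11.1 dB.

|H(j1)|_dB ≈ -11.1 dB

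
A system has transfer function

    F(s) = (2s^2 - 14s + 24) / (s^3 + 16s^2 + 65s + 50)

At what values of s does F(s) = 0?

s = 4, 3

Set the numerator to zero: 2s^2 - 14s + 24 = 0, i.e. 2·(s^2 - 7s + 12) = 0.
Factoring: (s - 4)(s - 3) = 0.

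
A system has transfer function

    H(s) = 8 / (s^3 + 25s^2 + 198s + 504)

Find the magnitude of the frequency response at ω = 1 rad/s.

Substitute s = j1: numerator = 8, denominator = 479 + j197.
|H(j1)| = |8| / |479 + j197| = 8 / 517.93 ≈ 0.01545.

|H(j1)| ≈ 0.01545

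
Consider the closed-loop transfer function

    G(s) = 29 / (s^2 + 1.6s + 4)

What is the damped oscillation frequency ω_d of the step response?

ω_d ≈ 1.833 rad/s

Comparing s^2 + 1.6s + 4 to s^2 + 2ζωₙs + ωₙ²: ωₙ = 2 rad/s and ζ = 1.6/(2·2) = 0.4.
ζωₙ = 1.6/2 = 0.8, so ω_d = ωₙ√(1−ζ²) = √(ωₙ² − (ζωₙ)²) = √(4 − 0.8²) = √3.36 ≈ 1.833 rad/s.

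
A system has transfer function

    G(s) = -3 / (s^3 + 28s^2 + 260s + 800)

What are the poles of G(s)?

s = -8, -10, -10

The poles are the roots of the denominator s^3 + 28s^2 + 260s + 800 = 0.
Trying s = -8: the polynomial evaluates to 0, so (s + 8) is a factor.
Dividing out leaves s^2 + 20s + 100 = 0.
Factoring the quadratic: (s + 10)^2 = 0.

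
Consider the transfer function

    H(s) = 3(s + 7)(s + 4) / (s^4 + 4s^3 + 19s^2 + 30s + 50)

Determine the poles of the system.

s = -1 + 3j, -1 - 3j, -1 + 2j, -1 - 2j

The poles are the roots of the denominator s^4 + 4s^3 + 19s^2 + 30s + 50 = 0.
No real roots exist; factor into two real quadratics: (s^2 + 2s + 10)(s^2 + 2s + 5) = 0.
Each quadratic gives a conjugate pair via the quadratic formula.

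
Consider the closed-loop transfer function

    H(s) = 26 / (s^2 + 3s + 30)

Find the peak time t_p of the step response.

t_p ≈ 0.5964 s

Comparing s^2 + 3s + 30 to s^2 + 2ζωₙs + ωₙ²: ωₙ = √30 ≈ 5.477 rad/s and ζ = 3/(2·√30) ≈ 0.2739.
ζωₙ = 3/2 = 1.5, so ω_d = ωₙ√(1−ζ²) = √(ωₙ² − (ζωₙ)²) = √(30 − 1.5²) = √27.75 ≈ 5.268 rad/s.
t_p = π/ω_d = π/5.268 ≈ 0.5964 s.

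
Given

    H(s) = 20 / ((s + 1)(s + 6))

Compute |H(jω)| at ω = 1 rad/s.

Substitute s = j1: numerator = 20, denominator = 5 + j7.
|H(j1)| = |20| / |5 + j7| = 20 / 8.6023 ≈ 2.325.

|H(j1)| ≈ 2.325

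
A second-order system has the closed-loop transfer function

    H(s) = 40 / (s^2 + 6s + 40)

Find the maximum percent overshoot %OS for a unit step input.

%OS ≈ 18.4%

Comparing s^2 + 6s + 40 to s^2 + 2ζωₙs + ωₙ²: ωₙ = √40 ≈ 6.325 rad/s and ζ = 6/(2·√40) ≈ 0.4743.
%OS = 100·exp(−πζ/√(1−ζ²)) = 100·exp(−π·0.4743/√(1−0.4743²)) ≈ 18.4%.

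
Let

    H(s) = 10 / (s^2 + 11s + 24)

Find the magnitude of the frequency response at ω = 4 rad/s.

|H(j4)| ≈ 0.2236

Substitute s = j4: numerator = 10, denominator = 8 + j44.
|H(j4)| = |10| / |8 + j44| = 10 / 44.721 ≈ 0.2236.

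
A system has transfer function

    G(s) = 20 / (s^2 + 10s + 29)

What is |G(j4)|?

Substitute s = j4: numerator = 20, denominator = 13 + j40.
|G(j4)| = |20| / |13 + j40| = 20 / 42.059 ≈ 0.4755.

|G(j4)| ≈ 0.4755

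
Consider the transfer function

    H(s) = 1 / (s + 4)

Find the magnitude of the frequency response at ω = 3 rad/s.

|H(j3)| = 0.2000

Substitute s = j3: numerator = 1, denominator = 4 + j3.
|H(j3)| = |1| / |4 + j3| = 1 / 5 = 0.2000.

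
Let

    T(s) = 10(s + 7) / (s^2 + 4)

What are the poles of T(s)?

The poles are the roots of the denominator s^2 + 4 = 0.
Using the quadratic formula: s = (0 ± √(-16))/2 = 0 ± 2j.

s = 2j, -2j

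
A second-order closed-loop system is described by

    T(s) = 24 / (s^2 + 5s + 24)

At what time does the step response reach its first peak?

t_p ≈ 0.7457 s

Comparing s^2 + 5s + 24 to s^2 + 2ζωₙs + ωₙ²: ωₙ = √24 ≈ 4.899 rad/s and ζ = 5/(2·√24) ≈ 0.5103.
ζωₙ = 5/2 = 2.5, so ω_d = ωₙ√(1−ζ²) = √(ωₙ² − (ζωₙ)²) = √(24 − 2.5²) = √17.75 ≈ 4.213 rad/s.
t_p = π/ω_d = π/4.213 ≈ 0.7457 s.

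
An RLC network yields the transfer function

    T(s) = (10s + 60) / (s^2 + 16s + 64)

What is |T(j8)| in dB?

|T(j8)|_dB ≈ -2.14 dB

Substitute s = j8: numerator = 60 + j80, denominator = j128.
|T(j8)| = |60 + j80| / |j128| = 100 / 128 ≈ 0.7812.
In decibels: 20·log₁₀(0.7812) ≈ -2.14 dB.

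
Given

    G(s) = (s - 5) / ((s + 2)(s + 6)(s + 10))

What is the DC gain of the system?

G(0) = -1/24 ≈ -0.04167

At s = 0 each factor (s + a) contributes a and each (s^2 + bs + c) contributes c.
G(0) = 1·(-5) / ((2) · (6) · (10)) = -5/120 = -1/24.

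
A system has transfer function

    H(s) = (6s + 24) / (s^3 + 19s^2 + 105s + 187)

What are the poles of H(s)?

The poles are the roots of the denominator s^3 + 19s^2 + 105s + 187 = 0.
Trying s = -11: the polynomial evaluates to 0, so (s + 11) is a factor.
Dividing out leaves s^2 + 8s + 17 = 0.
The quadratic formula then gives s = -4 ± 1j.

s = -4 ± j, -11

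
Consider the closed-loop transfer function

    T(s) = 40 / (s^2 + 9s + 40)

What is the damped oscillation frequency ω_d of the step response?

Comparing s^2 + 9s + 40 to s^2 + 2ζωₙs + ωₙ²: ωₙ = √40 ≈ 6.325 rad/s and ζ = 9/(2·√40) ≈ 0.7115.
ζωₙ = 9/2 = 4.5, so ω_d = ωₙ√(1−ζ²) = √(ωₙ² − (ζωₙ)²) = √(40 − 4.5²) = √19.75 ≈ 4.444 rad/s.

ω_d ≈ 4.444 rad/s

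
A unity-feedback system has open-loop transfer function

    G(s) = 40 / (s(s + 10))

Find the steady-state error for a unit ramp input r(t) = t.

e_ss = 0.2500

G(s) has one pole at the origin.
This is a Type 1 system. Kv = lim_{s→0} s·G(s) = 40/10 = 4.
e_ss = 1/Kv = 1/(4) = 1/4 ≈ 0.2500.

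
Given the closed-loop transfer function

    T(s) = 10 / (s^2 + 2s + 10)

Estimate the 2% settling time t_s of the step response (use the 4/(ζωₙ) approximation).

Comparing s^2 + 2s + 10 to s^2 + 2ζωₙs + ωₙ²: ωₙ = √10 ≈ 3.162 rad/s and ζ = 2/(2·√10) ≈ 0.3162.
ζωₙ = 2/2 = 1, so t_s ≈ 4/(ζωₙ) = 4/1 = 4 s.

t_s ≈ 4 s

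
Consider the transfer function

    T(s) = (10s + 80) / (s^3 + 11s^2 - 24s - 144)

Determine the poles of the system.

s = -12, 4, -3

The poles are the roots of the denominator s^3 + 11s^2 - 24s - 144 = 0.
Trying s = -12: the polynomial evaluates to 0, so (s + 12) is a factor.
Dividing out leaves s^2 - s - 12 = 0.
Factoring the quadratic: (s - 4)(s + 3) = 0.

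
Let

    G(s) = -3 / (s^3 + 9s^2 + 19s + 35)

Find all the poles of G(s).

The poles are the roots of the denominator s^3 + 9s^2 + 19s + 35 = 0.
Trying s = -7: the polynomial evaluates to 0, so (s + 7) is a factor.
Dividing out leaves s^2 + 2s + 5 = 0.
The quadratic formula then gives s = -1 ± 2j.

s = -1 ± 2j, -7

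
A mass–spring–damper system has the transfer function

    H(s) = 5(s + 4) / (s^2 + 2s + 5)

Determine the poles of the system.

The poles are the roots of the denominator s^2 + 2s + 5 = 0.
Using the quadratic formula: s = (-2 ± √(-16))/2 = -1 ± 2j.

s = -1 ± 2j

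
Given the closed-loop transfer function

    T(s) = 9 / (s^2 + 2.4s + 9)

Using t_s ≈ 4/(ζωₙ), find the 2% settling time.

t_s ≈ 3.333 s

Comparing s^2 + 2.4s + 9 to s^2 + 2ζωₙs + ωₙ²: ωₙ = 3 rad/s and ζ = 2.4/(2·3) = 0.4.
ζωₙ = 2.4/2 = 1.2, so t_s ≈ 4/(ζωₙ) = 4/1.2 ≈ 3.333 s.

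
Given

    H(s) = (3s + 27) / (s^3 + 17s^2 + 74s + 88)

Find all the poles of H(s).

s = -4, -2, -11

The poles are the roots of the denominator s^3 + 17s^2 + 74s + 88 = 0.
Trying s = -4: the polynomial evaluates to 0, so (s + 4) is a factor.
Dividing out leaves s^2 + 13s + 22 = 0.
Factoring the quadratic: (s + 2)(s + 11) = 0.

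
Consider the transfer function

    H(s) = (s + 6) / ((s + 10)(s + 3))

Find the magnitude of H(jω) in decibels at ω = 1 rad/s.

Substitute s = j1: numerator = 6 + j1, denominator = 29 + j13.
|H(j1)| = |6 + j1| / |29 + j13| = 6.0828 / 31.780 ≈ 0.1914.
In decibels: 20·log₁₀(0.1914) ≈ -14.4 dB.

|H(j1)|_dB ≈ -14.4 dB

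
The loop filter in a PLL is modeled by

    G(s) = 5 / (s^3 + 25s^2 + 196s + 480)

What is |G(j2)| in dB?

Substitute s = j2: numerator = 5, denominator = 380 + j384.
|G(j2)| = |5| / |380 + j384| = 5 / 540.24 ≈ 0.009255.
In decibels: 20·log₁₀(0.009255) ≈ -40.7 dB.

|G(j2)|_dB ≈ -40.7 dB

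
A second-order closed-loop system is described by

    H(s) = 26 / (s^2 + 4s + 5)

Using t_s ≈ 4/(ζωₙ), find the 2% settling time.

Comparing s^2 + 4s + 5 to s^2 + 2ζωₙs + ωₙ²: ωₙ = √5 ≈ 2.236 rad/s and ζ = 4/(2·√5) ≈ 0.8944.
ζωₙ = 4/2 = 2, so t_s ≈ 4/(ζωₙ) = 4/2 = 2 s.

t_s ≈ 2 s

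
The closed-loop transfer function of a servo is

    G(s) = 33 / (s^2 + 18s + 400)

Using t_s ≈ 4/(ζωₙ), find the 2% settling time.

Comparing s^2 + 18s + 400 to s^2 + 2ζωₙs + ωₙ²: ωₙ = 20 rad/s and ζ = 18/(2·20) = 0.45.
ζωₙ = 18/2 = 9, so t_s ≈ 4/(ζωₙ) = 4/9 ≈ 0.4444 s.

t_s ≈ 0.4444 s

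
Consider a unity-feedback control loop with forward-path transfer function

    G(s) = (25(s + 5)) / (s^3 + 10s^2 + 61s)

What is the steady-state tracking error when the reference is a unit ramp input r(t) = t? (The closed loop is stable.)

G(s) has one pole at the origin.
This is a Type 1 system. Kv = lim_{s→0} s·G(s) = 125/61.
e_ss = 1/Kv = 1/(125/61) = 61/125 ≈ 0.4880.

e_ss = 0.4880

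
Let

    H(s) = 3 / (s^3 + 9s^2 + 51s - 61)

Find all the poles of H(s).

The poles are the roots of the denominator s^3 + 9s^2 + 51s - 61 = 0.
Trying s = 1: the polynomial evaluates to 0, so (s - 1) is a factor.
Dividing out leaves s^2 + 10s + 61 = 0.
The quadratic formula then gives s = -5 ± 6j.

s = -5 + 6j, -5 - 6j, 1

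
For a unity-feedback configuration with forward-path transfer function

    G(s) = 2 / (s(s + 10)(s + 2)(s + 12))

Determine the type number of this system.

Type 1

The denominator has 1 factor of s at the origin (free integrator), so this is a Type 1 system.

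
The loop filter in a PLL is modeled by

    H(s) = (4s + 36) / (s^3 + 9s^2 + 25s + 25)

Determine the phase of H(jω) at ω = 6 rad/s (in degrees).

At s = j6: numerator = 36 + j24, denominator = -299 - j66.
∠H = ∠num − ∠den = 33.690° − (-167.55°) = 201.2°, which wraps to -158.8°.

∠H(j6) ≈ -158.8°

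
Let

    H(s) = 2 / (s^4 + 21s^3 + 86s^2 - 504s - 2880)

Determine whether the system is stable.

The denominator s^4 + 21s^3 + 86s^2 - 504s - 2880 factors as (s + 8)(s + 6)(s + 12)(s - 5), giving poles at s = -8, -6, -12, 5.
Since the pole(s) at s = 5 lie in the right half-plane, the system is unstable.

unstable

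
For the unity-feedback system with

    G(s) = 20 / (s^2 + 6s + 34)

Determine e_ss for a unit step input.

e_ss = 0.6296

G(s) has no poles at the origin.
This is a Type 0 system. Kp = lim_{s→0} G(s) = 20/34 = 10/17.
e_ss = 1/(1 + Kp) = 1/(1 + 10/17) = 17/27 ≈ 0.6296.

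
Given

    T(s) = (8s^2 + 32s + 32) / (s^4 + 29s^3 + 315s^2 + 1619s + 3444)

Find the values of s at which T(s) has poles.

The poles are the roots of the denominator s^4 + 29s^3 + 315s^2 + 1619s + 3444 = 0.
Trying s = -7: the polynomial evaluates to 0, so (s + 7) is a factor.
Dividing out leaves s^3 + 22s^2 + 161s + 492 = 0.
This factors further as (s^2 + 10s + 41)(s + 12) = 0.

s = -5 + 4j, -5 - 4j, -7, -12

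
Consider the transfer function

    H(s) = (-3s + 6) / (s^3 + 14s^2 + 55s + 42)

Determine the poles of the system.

The poles are the roots of the denominator s^3 + 14s^2 + 55s + 42 = 0.
Trying s = -1: the polynomial evaluates to 0, so (s + 1) is a factor.
Dividing out leaves s^2 + 13s + 42 = 0.
Factoring the quadratic: (s + 6)(s + 7) = 0.

s = -1, -6, -7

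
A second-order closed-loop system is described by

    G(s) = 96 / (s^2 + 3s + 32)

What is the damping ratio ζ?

Compare the denominator to the standard form s^2 + 2ζωₙs + ωₙ².
ωₙ² = 32, so ωₙ = √32 ≈ 5.657 rad/s.
2ζωₙ = 3, so ζ = 3/(2·√32) ≈ 0.2652.
With ζ = 0.2652 the response is underdamped.

ζ ≈ 0.2652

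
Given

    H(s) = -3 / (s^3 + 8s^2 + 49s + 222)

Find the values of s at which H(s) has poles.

s = -1 ± 6j, -6

The poles are the roots of the denominator s^3 + 8s^2 + 49s + 222 = 0.
Trying s = -6: the polynomial evaluates to 0, so (s + 6) is a factor.
Dividing out leaves s^2 + 2s + 37 = 0.
The quadratic formula then gives s = -1 ± 6j.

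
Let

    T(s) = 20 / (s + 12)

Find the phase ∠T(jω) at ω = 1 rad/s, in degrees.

∠T(j1) ≈ -4.764°

At s = j1: numerator = 20, denominator = 12 + j1.
∠T = ∠num − ∠den = 0° − (4.7636°) = -4.764°.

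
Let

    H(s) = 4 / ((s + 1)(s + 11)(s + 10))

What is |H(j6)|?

|H(j6)| ≈ 0.004500

Substitute s = j6: numerator = 4, denominator = -682 + j570.
|H(j6)| = |4| / |-682 + j570| = 4 / 888.83 ≈ 0.004500.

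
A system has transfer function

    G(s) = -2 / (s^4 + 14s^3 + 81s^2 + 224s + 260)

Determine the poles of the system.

The poles are the roots of the denominator s^4 + 14s^3 + 81s^2 + 224s + 260 = 0.
No real roots exist; factor into two real quadratics: (s^2 + 8s + 20)(s^2 + 6s + 13) = 0.
Each quadratic gives a conjugate pair via the quadratic formula.

s = -4 + 2j, -4 - 2j, -3 + 2j, -3 - 2j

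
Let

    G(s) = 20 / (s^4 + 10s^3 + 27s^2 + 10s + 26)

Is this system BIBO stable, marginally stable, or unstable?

marginally stable

The denominator s^4 + 10s^3 + 27s^2 + 10s + 26 factors as (s^2 + 1)(s^2 + 10s + 26), giving poles at s = j, -j, -5 + j, -5 - j.
Since the simple pole(s) at s = ±j lie on the jω-axis with none in the right half-plane, the system is marginally stable.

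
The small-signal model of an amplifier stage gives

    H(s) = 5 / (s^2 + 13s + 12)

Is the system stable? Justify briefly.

The denominator s^2 + 13s + 12 factors as (s + 12)(s + 1), giving poles at s = -12, -1.
Since all poles lie strictly in the left half-plane, the system is stable.

stable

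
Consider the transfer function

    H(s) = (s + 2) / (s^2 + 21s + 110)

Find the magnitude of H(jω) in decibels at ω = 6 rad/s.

Substitute s = j6: numerator = 2 + j6, denominator = 74 + j126.
|H(j6)| = |2 + j6| / |74 + j126| = 6.3246 / 146.12 ≈ 0.04328.
In decibels: 20·log₁₀(0.04328) ≈ -27.3 dB.

|H(j6)|_dB ≈ -27.3 dB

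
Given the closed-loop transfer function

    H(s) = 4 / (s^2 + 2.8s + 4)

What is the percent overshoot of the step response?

Comparing s^2 + 2.8s + 4 to s^2 + 2ζωₙs + ωₙ²: ωₙ = 2 rad/s and ζ = 2.8/(2·2) = 0.7.
%OS = 100·exp(−πζ/√(1−ζ²)) = 100·exp(−π·0.7/√(1−0.7²)) ≈ 4.60%.

%OS ≈ 4.60%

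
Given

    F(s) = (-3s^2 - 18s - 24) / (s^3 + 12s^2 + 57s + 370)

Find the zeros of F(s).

Set the numerator to zero: -3s^2 - 18s - 24 = 0, i.e. -3·(s^2 + 6s + 8) = 0.
Factoring: (s + 4)(s + 2) = 0.

s = -4, -2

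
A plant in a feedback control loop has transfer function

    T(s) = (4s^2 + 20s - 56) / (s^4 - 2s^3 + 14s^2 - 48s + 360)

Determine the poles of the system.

s = 3 + 3j, 3 - 3j, -2 + 4j, -2 - 4j

The poles are the roots of the denominator s^4 - 2s^3 + 14s^2 - 48s + 360 = 0.
No real roots exist; factor into two real quadratics: (s^2 - 6s + 18)(s^2 + 4s + 20) = 0.
Each quadratic gives a conjugate pair via the quadratic formula.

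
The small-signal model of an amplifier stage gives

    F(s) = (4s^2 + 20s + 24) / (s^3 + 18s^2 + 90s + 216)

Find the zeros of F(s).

Set the numerator to zero: 4s^2 + 20s + 24 = 0, i.e. 4·(s^2 + 5s + 6) = 0.
Factoring: (s + 2)(s + 3) = 0.

s = -2, -3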